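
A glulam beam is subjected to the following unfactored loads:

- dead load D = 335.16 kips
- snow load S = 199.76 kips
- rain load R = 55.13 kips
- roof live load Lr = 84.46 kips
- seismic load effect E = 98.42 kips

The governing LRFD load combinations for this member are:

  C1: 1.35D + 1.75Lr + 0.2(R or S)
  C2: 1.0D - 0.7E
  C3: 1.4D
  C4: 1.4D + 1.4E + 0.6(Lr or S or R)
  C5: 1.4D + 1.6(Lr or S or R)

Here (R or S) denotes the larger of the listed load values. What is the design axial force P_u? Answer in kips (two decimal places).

(R or S) → S = 199.76 kips; (Lr or S or R) → S = 199.76 kips.
C1: 1.35(335.16) + 1.75(84.46) + 0.2(199.76) = 640.22
C2: 1.0(335.16) - 0.7(98.42) = 335.16 - 68.89 = 266.27
C3: 1.4(335.16) = 469.22
C4: 1.4(335.16) + 1.4(98.42) + 0.6(199.76) = 469.22 + 137.79 + 119.86 = 726.87
C5: 1.4(335.16) + 1.6(199.76) = 469.22 + 319.62 = 788.84
Combination 5 governs: P_u = 788.84 kips.

788.84 kips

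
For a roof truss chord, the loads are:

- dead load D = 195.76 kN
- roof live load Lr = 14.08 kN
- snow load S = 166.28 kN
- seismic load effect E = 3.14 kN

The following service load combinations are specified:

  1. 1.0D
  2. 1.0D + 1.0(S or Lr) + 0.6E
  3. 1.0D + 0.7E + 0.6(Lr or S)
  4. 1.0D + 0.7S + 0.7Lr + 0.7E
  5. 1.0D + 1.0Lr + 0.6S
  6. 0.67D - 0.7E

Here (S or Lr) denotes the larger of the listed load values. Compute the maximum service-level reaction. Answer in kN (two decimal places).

(S or Lr) → S = 166.28 kN; (Lr or S) → S = 166.28 kN.
1. 1.0(195.76) = 195.76
2. 1.0(195.76) + 1.0(166.28) + 0.6(3.14) = 195.76 + 166.28 + 1.88 = 363.92
3. 1.0(195.76) + 0.7(3.14) + 0.6(166.28) = 195.76 + 2.20 + 99.77 = 297.73
4. 1.0(195.76) + 0.7(166.28) + 0.7(14.08) + 0.7(3.14) = 324.21
5. 1.0(195.76) + 1.0(14.08) + 0.6(166.28) = 195.76 + 14.08 + 99.77 = 309.61
6. 0.67(195.76) - 0.7(3.14) = 131.16 - 2.20 = 128.96
The controlling combination is 2, giving 363.92 kN.

363.92 kN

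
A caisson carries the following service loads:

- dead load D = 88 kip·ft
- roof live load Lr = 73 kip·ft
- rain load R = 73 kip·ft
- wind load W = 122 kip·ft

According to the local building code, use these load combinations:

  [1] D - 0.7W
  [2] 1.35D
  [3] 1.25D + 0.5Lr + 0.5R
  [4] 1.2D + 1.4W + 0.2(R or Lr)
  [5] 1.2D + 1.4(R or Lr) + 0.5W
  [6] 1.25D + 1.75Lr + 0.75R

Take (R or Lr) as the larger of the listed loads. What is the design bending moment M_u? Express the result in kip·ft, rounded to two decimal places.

292.50 kip·ft

(R or Lr) → R = 73 kip·ft.
[1] 1.0(88) - 0.7(122) = 88.00 - 85.40 = 2.60
[2] 1.35(88) = 118.80
[3] 1.25(88) + 0.5(73) + 0.5(73) = 110.00 + 36.50 + 36.50 = 183.00
[4] 1.2(88) + 1.4(122) + 0.2(73) = 105.60 + 170.80 + 14.60 = 291.00
[5] 1.2(88) + 1.4(73) + 0.5(122) = 105.60 + 102.20 + 61.00 = 268.80
[6] 1.25(88) + 1.75(73) + 0.75(73) = 110.00 + 127.75 + 54.75 = 292.50
Combination 6 governs: M_u = 292.50 kip·ft.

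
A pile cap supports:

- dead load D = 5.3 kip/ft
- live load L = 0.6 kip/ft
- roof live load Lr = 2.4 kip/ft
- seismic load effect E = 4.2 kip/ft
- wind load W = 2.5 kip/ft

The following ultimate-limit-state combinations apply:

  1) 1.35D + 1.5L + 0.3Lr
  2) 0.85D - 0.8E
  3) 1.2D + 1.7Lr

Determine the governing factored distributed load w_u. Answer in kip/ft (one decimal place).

1) 1.35(5.3) + 1.5(0.6) + 0.3(2.4) = 7.2 + 0.9 + 0.7 = 8.8
2) 0.85(5.3) - 0.8(4.2) = 4.5 - 3.4 = 1.1
3) 1.2(5.3) + 1.7(2.4) = 10.4
The controlling combination is 3, giving 10.4 kip/ft.

10.4 kip/ft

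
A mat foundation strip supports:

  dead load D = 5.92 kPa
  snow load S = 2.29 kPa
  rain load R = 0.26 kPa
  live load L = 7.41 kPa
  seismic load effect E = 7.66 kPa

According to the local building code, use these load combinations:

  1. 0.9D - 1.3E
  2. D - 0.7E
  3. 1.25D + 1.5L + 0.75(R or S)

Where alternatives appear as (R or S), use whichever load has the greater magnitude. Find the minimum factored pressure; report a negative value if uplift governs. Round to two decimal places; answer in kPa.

-4.63 kPa

(R or S) → S = 2.29 kPa.
1. 0.9(5.92) - 1.3(7.66) = 5.33 - 9.96 = -4.63
2. 1.0(5.92) - 0.7(7.66) = 5.92 - 5.36 = 0.56
3. 1.25(5.92) + 1.5(7.41) + 0.75(2.29) = 20.23
Combination 1 gives the minimum: -4.63 kPa.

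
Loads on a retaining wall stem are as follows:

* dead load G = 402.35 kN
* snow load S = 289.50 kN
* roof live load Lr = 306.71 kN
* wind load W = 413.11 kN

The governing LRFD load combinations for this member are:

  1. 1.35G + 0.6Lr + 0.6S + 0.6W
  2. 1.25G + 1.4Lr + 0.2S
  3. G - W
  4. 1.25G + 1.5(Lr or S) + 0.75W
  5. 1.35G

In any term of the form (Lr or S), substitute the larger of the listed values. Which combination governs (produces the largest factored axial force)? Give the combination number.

Combination 4

(Lr or S) → Lr = 306.71 kN.
1. 1.35(402.35) + 0.6(306.71) + 0.6(289.50) + 0.6(413.11) = 1148.76
2. 1.25(402.35) + 1.4(306.71) + 0.2(289.50) = 502.94 + 429.39 + 57.90 = 990.23
3. 1.0(402.35) - 1.0(413.11) = 402.35 - 413.11 = -10.76
4. 1.25(402.35) + 1.5(306.71) + 0.75(413.11) = 502.94 + 460.07 + 309.83 = 1272.84
5. 1.35(402.35) = 543.17
The largest value is 1272.84 kN from combination 4.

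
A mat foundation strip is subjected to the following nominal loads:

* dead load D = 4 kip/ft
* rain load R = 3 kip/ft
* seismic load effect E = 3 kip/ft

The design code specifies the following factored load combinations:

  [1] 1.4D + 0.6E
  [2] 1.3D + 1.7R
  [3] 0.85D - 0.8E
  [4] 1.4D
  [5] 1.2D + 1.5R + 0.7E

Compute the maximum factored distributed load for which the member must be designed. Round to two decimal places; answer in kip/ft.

11.40 kip/ft

[1] 1.4(4) + 0.6(3) = 5.60 + 1.80 = 7.40
[2] 1.3(4) + 1.7(3) = 5.20 + 5.10 = 10.30
[3] 0.85(4) - 0.8(3) = 3.40 - 2.40 = 1.00
[4] 1.4(4) = 5.60
[5] 1.2(4) + 1.5(3) + 0.7(3) = 4.80 + 4.50 + 2.10 = 11.40
The controlling combination is 5, giving 11.40 kip/ft.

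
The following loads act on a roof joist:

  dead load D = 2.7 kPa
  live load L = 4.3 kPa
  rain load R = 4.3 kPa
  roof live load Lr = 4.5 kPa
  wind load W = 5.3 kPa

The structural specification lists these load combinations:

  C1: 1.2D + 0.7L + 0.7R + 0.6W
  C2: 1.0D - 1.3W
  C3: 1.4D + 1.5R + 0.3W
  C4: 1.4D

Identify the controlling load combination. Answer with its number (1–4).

C1: 1.2(2.7) + 0.7(4.3) + 0.7(4.3) + 0.6(5.3) = 3.2 + 3.0 + 3.0 + 3.2 = 12.4
C2: 1.0(2.7) - 1.3(5.3) = 2.7 - 6.9 = -4.2
C3: 1.4(2.7) + 1.5(4.3) + 0.3(5.3) = 11.8
C4: 1.4(2.7) = 3.8
The largest value is 12.4 kPa from combination 1.

Combination 1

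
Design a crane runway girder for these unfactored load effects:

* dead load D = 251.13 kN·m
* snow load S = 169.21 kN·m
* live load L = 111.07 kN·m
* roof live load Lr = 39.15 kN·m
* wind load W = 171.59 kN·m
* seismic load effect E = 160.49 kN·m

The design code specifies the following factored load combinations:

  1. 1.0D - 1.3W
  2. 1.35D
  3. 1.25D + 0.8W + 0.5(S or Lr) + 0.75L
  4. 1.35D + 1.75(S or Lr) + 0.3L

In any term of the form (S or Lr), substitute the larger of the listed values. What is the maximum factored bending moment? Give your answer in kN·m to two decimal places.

668.46 kN·m

(S or Lr) → S = 169.21 kN·m.
1. 1.0(251.13) - 1.3(171.59) = 28.06
2. 1.35(251.13) = 339.03
3. 1.25(251.13) + 0.8(171.59) + 0.5(169.21) + 0.75(111.07) = 619.09
4. 1.35(251.13) + 1.75(169.21) + 0.3(111.07) = 668.46
Maximum is from combination 4.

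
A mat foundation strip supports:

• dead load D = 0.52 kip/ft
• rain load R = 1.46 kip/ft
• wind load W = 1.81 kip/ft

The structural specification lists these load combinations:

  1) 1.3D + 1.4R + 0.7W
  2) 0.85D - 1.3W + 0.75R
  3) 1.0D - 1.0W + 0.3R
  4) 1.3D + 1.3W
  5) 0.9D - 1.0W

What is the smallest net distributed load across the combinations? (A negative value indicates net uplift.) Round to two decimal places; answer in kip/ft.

-1.34 kip/ft

1) 1.3(0.52) + 1.4(1.46) + 0.7(1.81) = 0.68 + 2.04 + 1.27 = 3.99
2) 0.85(0.52) - 1.3(1.81) + 0.75(1.46) = -0.82
3) 1.0(0.52) - 1.0(1.81) + 0.3(1.46) = 0.52 - 1.81 + 0.44 = -0.85
4) 1.3(0.52) + 1.3(1.81) = 0.68 + 2.35 = 3.03
5) 0.9(0.52) - 1.0(1.81) = 0.47 - 1.81 = -1.34
Combination 5 gives the minimum: -1.34 kip/ft.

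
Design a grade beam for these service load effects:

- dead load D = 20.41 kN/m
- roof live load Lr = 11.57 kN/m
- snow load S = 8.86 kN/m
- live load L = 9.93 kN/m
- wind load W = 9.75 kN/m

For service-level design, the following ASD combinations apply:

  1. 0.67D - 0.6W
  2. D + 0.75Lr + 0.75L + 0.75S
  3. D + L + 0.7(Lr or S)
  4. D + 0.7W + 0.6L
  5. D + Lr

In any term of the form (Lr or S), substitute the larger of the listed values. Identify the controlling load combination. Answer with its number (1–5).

Combination 2

(Lr or S) → Lr = 11.57 kN/m.
1. 0.67(20.41) - 0.6(9.75) = 13.67 - 5.85 = 7.82
2. 1.0(20.41) + 0.75(11.57) + 0.75(9.93) + 0.75(8.86) = 43.18
3. 1.0(20.41) + 1.0(9.93) + 0.7(11.57) = 20.41 + 9.93 + 8.10 = 38.44
4. 1.0(20.41) + 0.7(9.75) + 0.6(9.93) = 33.19
5. 1.0(20.41) + 1.0(11.57) = 20.41 + 11.57 = 31.98
The largest value is 43.18 kN/m from combination 2.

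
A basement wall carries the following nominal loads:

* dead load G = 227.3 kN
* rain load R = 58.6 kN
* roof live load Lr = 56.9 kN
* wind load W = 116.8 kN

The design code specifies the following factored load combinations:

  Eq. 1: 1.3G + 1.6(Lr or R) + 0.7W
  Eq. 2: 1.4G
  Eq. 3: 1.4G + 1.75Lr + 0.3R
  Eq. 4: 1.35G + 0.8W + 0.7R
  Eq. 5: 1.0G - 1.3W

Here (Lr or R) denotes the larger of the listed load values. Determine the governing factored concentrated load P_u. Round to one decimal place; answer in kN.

(Lr or R) → R = 58.6 kN.
Eq. 1: 1.3(227.3) + 1.6(58.6) + 0.7(116.8) = 471.0
Eq. 2: 1.4(227.3) = 318.2
Eq. 3: 1.4(227.3) + 1.75(56.9) + 0.3(58.6) = 435.4
Eq. 4: 1.35(227.3) + 0.8(116.8) + 0.7(58.6) = 441.3
Eq. 5: 1.0(227.3) - 1.3(116.8) = 75.5
Maximum is from combination 1.

471.0 kN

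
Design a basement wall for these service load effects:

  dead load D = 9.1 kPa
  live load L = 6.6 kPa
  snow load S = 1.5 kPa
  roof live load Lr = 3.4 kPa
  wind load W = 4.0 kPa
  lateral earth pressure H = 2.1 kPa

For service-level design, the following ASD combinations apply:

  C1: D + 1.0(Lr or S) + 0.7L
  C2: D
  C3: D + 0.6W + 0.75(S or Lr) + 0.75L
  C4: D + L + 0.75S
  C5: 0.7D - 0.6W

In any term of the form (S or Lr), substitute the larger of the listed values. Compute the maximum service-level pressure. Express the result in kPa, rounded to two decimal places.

19.00 kPa

(Lr or S) → Lr = 3.4 kPa; (S or Lr) → Lr = 3.4 kPa.
C1: 1.0(9.1) + 1.0(3.4) + 0.7(6.6) = 17.12
C2: 1.0(9.1) = 9.10
C3: 1.0(9.1) + 0.6(4.0) + 0.75(3.4) + 0.75(6.6) = 19.00
C4: 1.0(9.1) + 1.0(6.6) + 0.75(1.5) = 16.83
C5: 0.7(9.1) - 0.6(4.0) = 3.97
The controlling combination is 3, giving 19.00 kPa.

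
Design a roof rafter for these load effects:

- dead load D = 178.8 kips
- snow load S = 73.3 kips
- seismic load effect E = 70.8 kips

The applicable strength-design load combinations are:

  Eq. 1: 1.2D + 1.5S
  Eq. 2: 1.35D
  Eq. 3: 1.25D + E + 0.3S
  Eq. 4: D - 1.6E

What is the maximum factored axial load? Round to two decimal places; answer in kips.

324.51 kips

Eq. 1: 1.2(178.8) + 1.5(73.3) = 214.56 + 109.95 = 324.51
Eq. 2: 1.35(178.8) = 241.38
Eq. 3: 1.25(178.8) + 1.0(70.8) + 0.3(73.3) = 223.50 + 70.80 + 21.99 = 316.29
Eq. 4: 1.0(178.8) - 1.6(70.8) = 178.80 - 113.28 = 65.52
The controlling combination is 1, giving 324.51 kips.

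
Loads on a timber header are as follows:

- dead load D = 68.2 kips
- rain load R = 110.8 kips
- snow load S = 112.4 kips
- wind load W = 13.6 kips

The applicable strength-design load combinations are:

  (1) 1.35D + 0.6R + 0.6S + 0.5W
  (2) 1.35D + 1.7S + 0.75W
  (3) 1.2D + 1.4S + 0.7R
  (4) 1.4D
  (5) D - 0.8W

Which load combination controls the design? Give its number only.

(1) 1.35(68.2) + 0.6(110.8) + 0.6(112.4) + 0.5(13.6) = 92.1 + 66.5 + 67.4 + 6.8 = 232.8
(2) 1.35(68.2) + 1.7(112.4) + 0.75(13.6) = 92.1 + 191.1 + 10.2 = 293.4
(3) 1.2(68.2) + 1.4(112.4) + 0.7(110.8) = 81.8 + 157.4 + 77.6 = 316.8
(4) 1.4(68.2) = 95.5
(5) 1.0(68.2) - 0.8(13.6) = 68.2 - 10.9 = 57.3
The largest value is 316.8 kips from combination 3.

Combination 3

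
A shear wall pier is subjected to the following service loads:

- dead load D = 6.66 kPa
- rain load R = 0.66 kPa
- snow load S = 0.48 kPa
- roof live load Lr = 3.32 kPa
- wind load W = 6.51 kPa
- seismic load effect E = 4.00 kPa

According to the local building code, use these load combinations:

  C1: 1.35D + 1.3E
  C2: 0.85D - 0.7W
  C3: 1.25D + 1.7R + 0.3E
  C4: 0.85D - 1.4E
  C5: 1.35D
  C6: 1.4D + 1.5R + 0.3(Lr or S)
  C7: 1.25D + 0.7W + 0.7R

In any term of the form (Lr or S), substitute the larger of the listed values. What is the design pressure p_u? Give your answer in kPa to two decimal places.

(Lr or S) → Lr = 3.32 kPa.
C1: 1.35(6.66) + 1.3(4.00) = 8.99 + 5.20 = 14.19
C2: 0.85(6.66) - 0.7(6.51) = 5.66 - 4.56 = 1.10
C3: 1.25(6.66) + 1.7(0.66) + 0.3(4.00) = 8.33 + 1.12 + 1.20 = 10.65
C4: 0.85(6.66) - 1.4(4.00) = 5.66 - 5.60 = 0.06
C5: 1.35(6.66) = 8.99
C6: 1.4(6.66) + 1.5(0.66) + 0.3(3.32) = 9.32 + 0.99 + 1.00 = 11.31
C7: 1.25(6.66) + 0.7(6.51) + 0.7(0.66) = 13.34
Maximum is from combination 1.

14.19 kPa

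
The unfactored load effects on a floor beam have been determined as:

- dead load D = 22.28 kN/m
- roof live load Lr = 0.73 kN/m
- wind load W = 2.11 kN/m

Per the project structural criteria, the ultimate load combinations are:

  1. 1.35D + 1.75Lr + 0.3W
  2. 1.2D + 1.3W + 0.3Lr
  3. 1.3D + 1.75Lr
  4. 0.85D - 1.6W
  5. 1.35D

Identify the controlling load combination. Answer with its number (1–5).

1. 1.35(22.28) + 1.75(0.73) + 0.3(2.11) = 31.99
2. 1.2(22.28) + 1.3(2.11) + 0.3(0.73) = 29.70
3. 1.3(22.28) + 1.75(0.73) = 30.24
4. 0.85(22.28) - 1.6(2.11) = 15.56
5. 1.35(22.28) = 30.08
The largest value is 31.99 kN/m from combination 1.

Combination 1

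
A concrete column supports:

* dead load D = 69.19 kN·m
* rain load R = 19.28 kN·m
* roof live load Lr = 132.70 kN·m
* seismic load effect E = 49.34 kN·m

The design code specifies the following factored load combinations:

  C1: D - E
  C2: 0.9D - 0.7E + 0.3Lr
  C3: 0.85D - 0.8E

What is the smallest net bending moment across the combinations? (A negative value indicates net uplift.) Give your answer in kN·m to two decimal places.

19.34 kN·m

C1: 1.0(69.19) - 1.0(49.34) = 69.19 - 49.34 = 19.85
C2: 0.9(69.19) - 0.7(49.34) + 0.3(132.70) = 62.27 - 34.54 + 39.81 = 67.54
C3: 0.85(69.19) - 0.8(49.34) = 58.81 - 39.47 = 19.34
Combination 3 gives the minimum: 19.34 kN·m.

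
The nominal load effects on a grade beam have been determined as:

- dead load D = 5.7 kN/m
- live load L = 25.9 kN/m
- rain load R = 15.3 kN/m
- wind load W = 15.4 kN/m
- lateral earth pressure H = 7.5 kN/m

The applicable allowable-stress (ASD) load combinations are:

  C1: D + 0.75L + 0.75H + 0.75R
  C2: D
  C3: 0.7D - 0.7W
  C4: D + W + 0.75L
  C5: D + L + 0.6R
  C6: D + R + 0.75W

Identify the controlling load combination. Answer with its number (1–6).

C1: 1.0(5.7) + 0.75(25.9) + 0.75(7.5) + 0.75(15.3) = 5.7 + 19.4 + 5.6 + 11.5 = 42.2
C2: 1.0(5.7) = 5.7
C3: 0.7(5.7) - 0.7(15.4) = 4.0 - 10.8 = -6.8
C4: 1.0(5.7) + 1.0(15.4) + 0.75(25.9) = 5.7 + 15.4 + 19.4 = 40.5
C5: 1.0(5.7) + 1.0(25.9) + 0.6(15.3) = 5.7 + 25.9 + 9.2 = 40.8
C6: 1.0(5.7) + 1.0(15.3) + 0.75(15.4) = 5.7 + 15.3 + 11.6 = 32.6
The largest value is 42.2 kN/m from combination 1.

Combination 1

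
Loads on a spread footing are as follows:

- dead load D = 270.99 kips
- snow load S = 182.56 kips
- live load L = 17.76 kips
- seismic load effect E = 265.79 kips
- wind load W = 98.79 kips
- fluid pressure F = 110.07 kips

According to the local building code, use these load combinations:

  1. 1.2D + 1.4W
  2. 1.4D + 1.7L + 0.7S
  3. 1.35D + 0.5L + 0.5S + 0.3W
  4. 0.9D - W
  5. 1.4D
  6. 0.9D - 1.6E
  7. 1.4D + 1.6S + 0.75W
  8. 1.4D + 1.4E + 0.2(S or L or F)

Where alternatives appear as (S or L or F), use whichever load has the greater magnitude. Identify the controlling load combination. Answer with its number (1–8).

(S or L or F) → S = 182.56 kips.
1. 1.2(270.99) + 1.4(98.79) = 463.49
2. 1.4(270.99) + 1.7(17.76) + 0.7(182.56) = 379.39 + 30.19 + 127.79 = 537.37
3. 1.35(270.99) + 0.5(17.76) + 0.5(182.56) + 0.3(98.79) = 495.63
4. 0.9(270.99) - 1.0(98.79) = 243.89 - 98.79 = 145.10
5. 1.4(270.99) = 379.39
6. 0.9(270.99) - 1.6(265.79) = 243.89 - 425.26 = -181.37
7. 1.4(270.99) + 1.6(182.56) + 0.75(98.79) = 745.57
8. 1.4(270.99) + 1.4(265.79) + 0.2(182.56) = 788.00
The largest value is 788.00 kips from combination 8.

Combination 8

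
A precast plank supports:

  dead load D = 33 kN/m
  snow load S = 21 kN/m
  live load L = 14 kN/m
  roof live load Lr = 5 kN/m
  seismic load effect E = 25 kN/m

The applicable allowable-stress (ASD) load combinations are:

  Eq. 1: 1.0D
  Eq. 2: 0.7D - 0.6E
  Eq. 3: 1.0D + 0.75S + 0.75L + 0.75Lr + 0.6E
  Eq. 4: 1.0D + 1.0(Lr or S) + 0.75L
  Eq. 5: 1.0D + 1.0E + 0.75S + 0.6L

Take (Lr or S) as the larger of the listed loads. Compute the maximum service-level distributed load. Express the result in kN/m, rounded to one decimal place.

(Lr or S) → S = 21 kN/m.
Eq. 1: 1.0(33) = 33.0
Eq. 2: 0.7(33) - 0.6(25) = 8.1
Eq. 3: 1.0(33) + 0.75(21) + 0.75(14) + 0.75(5) + 0.6(25) = 78.0
Eq. 4: 1.0(33) + 1.0(21) + 0.75(14) = 64.5
Eq. 5: 1.0(33) + 1.0(25) + 0.75(21) + 0.6(14) = 82.2
The controlling combination is 5, giving 82.2 kN/m.

82.2 kN/m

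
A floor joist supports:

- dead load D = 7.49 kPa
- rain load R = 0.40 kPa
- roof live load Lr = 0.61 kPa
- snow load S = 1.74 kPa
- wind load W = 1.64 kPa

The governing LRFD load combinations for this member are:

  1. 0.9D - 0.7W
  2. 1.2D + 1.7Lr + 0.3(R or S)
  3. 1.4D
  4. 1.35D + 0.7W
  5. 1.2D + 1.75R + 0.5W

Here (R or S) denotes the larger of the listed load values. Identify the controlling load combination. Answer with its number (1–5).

(R or S) → S = 1.74 kPa.
1. 0.9(7.49) - 0.7(1.64) = 6.74 - 1.15 = 5.59
2. 1.2(7.49) + 1.7(0.61) + 0.3(1.74) = 8.99 + 1.04 + 0.52 = 10.55
3. 1.4(7.49) = 10.49
4. 1.35(7.49) + 0.7(1.64) = 10.11 + 1.15 = 11.26
5. 1.2(7.49) + 1.75(0.40) + 0.5(1.64) = 8.99 + 0.70 + 0.82 = 10.51
The largest value is 11.26 kPa from combination 4.

Combination 4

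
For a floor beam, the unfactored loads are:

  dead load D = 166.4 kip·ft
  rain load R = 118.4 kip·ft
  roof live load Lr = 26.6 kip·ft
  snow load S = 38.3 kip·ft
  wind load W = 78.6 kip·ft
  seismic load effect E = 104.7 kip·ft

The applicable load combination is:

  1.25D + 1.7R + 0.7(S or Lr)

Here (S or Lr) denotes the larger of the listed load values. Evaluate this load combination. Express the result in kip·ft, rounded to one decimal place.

(S or Lr) → S = 38.3 kip·ft.
1.25(166.4) + 1.7(118.4) + 0.7(38.3) = 208.0 + 201.3 + 26.8 = 436.1
M_u = 436.1 kip·ft.

436.1 kip·ft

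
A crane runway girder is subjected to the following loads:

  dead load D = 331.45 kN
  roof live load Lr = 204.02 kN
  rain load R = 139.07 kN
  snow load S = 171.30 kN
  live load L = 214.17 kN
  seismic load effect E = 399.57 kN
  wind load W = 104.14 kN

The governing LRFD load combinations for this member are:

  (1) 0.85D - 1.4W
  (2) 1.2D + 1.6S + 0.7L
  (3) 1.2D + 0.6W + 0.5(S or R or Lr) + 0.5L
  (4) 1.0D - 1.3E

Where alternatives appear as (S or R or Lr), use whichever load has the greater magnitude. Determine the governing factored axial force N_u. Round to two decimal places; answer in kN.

(S or R or Lr) → Lr = 204.02 kN.
(1) 0.85(331.45) - 1.4(104.14) = 135.94
(2) 1.2(331.45) + 1.6(171.30) + 0.7(214.17) = 397.74 + 274.08 + 149.92 = 821.74
(3) 1.2(331.45) + 0.6(104.14) + 0.5(204.02) + 0.5(214.17) = 397.74 + 62.48 + 102.01 + 107.09 = 669.32
(4) 1.0(331.45) - 1.3(399.57) = 331.45 - 519.44 = -187.99
The controlling combination is 2, giving 821.74 kN.

821.74 kN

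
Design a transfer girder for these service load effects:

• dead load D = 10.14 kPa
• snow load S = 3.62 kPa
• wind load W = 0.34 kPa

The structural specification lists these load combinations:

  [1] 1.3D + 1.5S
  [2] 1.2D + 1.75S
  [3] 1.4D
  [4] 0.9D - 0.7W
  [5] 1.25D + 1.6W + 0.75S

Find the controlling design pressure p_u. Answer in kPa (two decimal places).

18.61 kPa

[1] 1.3(10.14) + 1.5(3.62) = 13.18 + 5.43 = 18.61
[2] 1.2(10.14) + 1.75(3.62) = 18.50
[3] 1.4(10.14) = 14.20
[4] 0.9(10.14) - 0.7(0.34) = 9.13 - 0.24 = 8.89
[5] 1.25(10.14) + 1.6(0.34) + 0.75(3.62) = 15.93
Combination 1 governs: p_u = 18.61 kPa.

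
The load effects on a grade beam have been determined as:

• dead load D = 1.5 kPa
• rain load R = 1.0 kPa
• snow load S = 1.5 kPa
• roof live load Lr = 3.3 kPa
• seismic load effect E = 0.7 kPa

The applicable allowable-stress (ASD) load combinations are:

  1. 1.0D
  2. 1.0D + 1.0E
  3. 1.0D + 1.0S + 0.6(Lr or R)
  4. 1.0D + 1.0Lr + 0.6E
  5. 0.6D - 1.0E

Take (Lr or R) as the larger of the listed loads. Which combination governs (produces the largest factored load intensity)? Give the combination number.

Combination 4

(Lr or R) → Lr = 3.3 kPa.
1. 1.0(1.5) = 1.50
2. 1.0(1.5) + 1.0(0.7) = 1.50 + 0.70 = 2.20
3. 1.0(1.5) + 1.0(1.5) + 0.6(3.3) = 1.50 + 1.50 + 1.98 = 4.98
4. 1.0(1.5) + 1.0(3.3) + 0.6(0.7) = 1.50 + 3.30 + 0.42 = 5.22
5. 0.6(1.5) - 1.0(0.7) = 0.90 - 0.70 = 0.20
The largest value is 5.22 kPa from combination 4.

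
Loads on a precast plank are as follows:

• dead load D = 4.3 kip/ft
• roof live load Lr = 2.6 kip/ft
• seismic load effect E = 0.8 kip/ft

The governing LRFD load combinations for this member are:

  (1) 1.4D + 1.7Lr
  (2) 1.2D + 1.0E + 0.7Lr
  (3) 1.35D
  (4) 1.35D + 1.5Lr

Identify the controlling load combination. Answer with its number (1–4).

Combination 1

(1) 1.4(4.3) + 1.7(2.6) = 6.02 + 4.42 = 10.44
(2) 1.2(4.3) + 1.0(0.8) + 0.7(2.6) = 5.16 + 0.80 + 1.82 = 7.78
(3) 1.35(4.3) = 5.81
(4) 1.35(4.3) + 1.5(2.6) = 5.81 + 3.90 = 9.71
The largest value is 10.44 kip/ft from combination 1.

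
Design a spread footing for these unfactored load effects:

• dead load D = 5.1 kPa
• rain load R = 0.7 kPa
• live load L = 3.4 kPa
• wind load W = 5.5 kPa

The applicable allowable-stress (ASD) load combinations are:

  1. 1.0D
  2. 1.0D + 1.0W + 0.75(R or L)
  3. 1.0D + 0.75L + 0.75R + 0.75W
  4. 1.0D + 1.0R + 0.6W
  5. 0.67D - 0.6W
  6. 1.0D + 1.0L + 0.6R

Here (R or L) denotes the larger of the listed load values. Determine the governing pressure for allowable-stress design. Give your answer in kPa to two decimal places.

13.15 kPa

(R or L) → L = 3.4 kPa.
1. 1.0(5.1) = 5.10
2. 1.0(5.1) + 1.0(5.5) + 0.75(3.4) = 5.10 + 5.50 + 2.55 = 13.15
3. 1.0(5.1) + 0.75(3.4) + 0.75(0.7) + 0.75(5.5) = 12.30
4. 1.0(5.1) + 1.0(0.7) + 0.6(5.5) = 5.10 + 0.70 + 3.30 = 9.10
5. 0.67(5.1) - 0.6(5.5) = 3.42 - 3.30 = 0.12
6. 1.0(5.1) + 1.0(3.4) + 0.6(0.7) = 5.10 + 3.40 + 0.42 = 8.92
Maximum is from combination 2.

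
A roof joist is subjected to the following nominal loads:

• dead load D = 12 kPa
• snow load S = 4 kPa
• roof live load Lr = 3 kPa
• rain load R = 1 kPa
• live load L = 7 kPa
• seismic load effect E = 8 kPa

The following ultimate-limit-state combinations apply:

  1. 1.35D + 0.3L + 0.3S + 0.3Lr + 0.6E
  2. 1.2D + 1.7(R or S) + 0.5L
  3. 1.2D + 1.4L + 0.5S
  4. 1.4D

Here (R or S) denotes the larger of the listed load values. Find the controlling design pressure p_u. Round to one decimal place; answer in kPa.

(R or S) → S = 4 kPa.
1. 1.35(12) + 0.3(7) + 0.3(4) + 0.3(3) + 0.6(8) = 16.2 + 2.1 + 1.2 + 0.9 + 4.8 = 25.2
2. 1.2(12) + 1.7(4) + 0.5(7) = 14.4 + 6.8 + 3.5 = 24.7
3. 1.2(12) + 1.4(7) + 0.5(4) = 14.4 + 9.8 + 2.0 = 26.2
4. 1.4(12) = 16.8
Combination 3 governs: p_u = 26.2 kPa.

26.2 kPa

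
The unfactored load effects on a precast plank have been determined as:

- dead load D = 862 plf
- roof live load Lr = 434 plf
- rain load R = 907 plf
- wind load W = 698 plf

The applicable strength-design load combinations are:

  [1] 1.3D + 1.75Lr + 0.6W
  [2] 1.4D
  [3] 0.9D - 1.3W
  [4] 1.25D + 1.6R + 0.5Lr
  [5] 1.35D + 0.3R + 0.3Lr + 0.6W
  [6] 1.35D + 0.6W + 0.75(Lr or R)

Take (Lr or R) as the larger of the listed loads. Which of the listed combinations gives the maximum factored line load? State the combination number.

Combination 4

(Lr or R) → R = 907 plf.
[1] 1.3(862) + 1.75(434) + 0.6(698) = 1120.60 + 759.50 + 418.80 = 2298.90
[2] 1.4(862) = 1206.80
[3] 0.9(862) - 1.3(698) = 775.80 - 907.40 = -131.60
[4] 1.25(862) + 1.6(907) + 0.5(434) = 1077.50 + 1451.20 + 217.00 = 2745.70
[5] 1.35(862) + 0.3(907) + 0.3(434) + 0.6(698) = 1163.70 + 272.10 + 130.20 + 418.80 = 1984.80
[6] 1.35(862) + 0.6(698) + 0.75(907) = 1163.70 + 418.80 + 680.25 = 2262.75
The largest value is 2745.70 plf from combination 4.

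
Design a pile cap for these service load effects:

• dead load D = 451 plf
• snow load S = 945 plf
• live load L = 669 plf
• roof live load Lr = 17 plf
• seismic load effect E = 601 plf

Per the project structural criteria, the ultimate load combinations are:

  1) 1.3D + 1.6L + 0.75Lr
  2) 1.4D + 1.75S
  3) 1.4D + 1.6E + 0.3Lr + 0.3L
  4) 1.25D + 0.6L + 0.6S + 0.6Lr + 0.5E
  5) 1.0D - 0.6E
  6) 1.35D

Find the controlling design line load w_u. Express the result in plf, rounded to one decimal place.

1) 1.3(451) + 1.6(669) + 0.75(17) = 1669.5
2) 1.4(451) + 1.75(945) = 2285.2
3) 1.4(451) + 1.6(601) + 0.3(17) + 0.3(669) = 1798.8
4) 1.25(451) + 0.6(669) + 0.6(945) + 0.6(17) + 0.5(601) = 1842.9
5) 1.0(451) - 0.6(601) = 90.4
6) 1.35(451) = 608.9
The controlling combination is 2, giving 2285.2 plf.

2285.2 plf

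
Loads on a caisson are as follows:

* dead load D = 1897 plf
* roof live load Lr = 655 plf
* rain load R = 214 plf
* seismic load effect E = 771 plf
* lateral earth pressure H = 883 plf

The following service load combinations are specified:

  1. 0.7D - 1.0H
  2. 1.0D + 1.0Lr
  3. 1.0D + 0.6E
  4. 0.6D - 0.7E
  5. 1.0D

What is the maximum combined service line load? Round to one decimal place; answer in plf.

1. 0.7(1897) - 1.0(883) = 444.9
2. 1.0(1897) + 1.0(655) = 2552.0
3. 1.0(1897) + 0.6(771) = 2359.6
4. 0.6(1897) - 0.7(771) = 598.5
5. 1.0(1897) = 1897.0
Maximum is from combination 2.

2552.0 plf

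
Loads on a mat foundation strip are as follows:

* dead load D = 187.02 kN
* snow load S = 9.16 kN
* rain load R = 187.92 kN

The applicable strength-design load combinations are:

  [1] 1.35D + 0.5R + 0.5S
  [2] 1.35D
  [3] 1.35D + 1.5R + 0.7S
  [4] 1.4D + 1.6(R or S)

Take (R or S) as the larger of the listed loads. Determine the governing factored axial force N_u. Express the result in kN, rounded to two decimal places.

562.50 kN

(R or S) → R = 187.92 kN.
[1] 1.35(187.02) + 0.5(187.92) + 0.5(9.16) = 252.48 + 93.96 + 4.58 = 351.02
[2] 1.35(187.02) = 252.48
[3] 1.35(187.02) + 1.5(187.92) + 0.7(9.16) = 252.48 + 281.88 + 6.41 = 540.77
[4] 1.4(187.02) + 1.6(187.92) = 261.83 + 300.67 = 562.50
Maximum is from combination 4.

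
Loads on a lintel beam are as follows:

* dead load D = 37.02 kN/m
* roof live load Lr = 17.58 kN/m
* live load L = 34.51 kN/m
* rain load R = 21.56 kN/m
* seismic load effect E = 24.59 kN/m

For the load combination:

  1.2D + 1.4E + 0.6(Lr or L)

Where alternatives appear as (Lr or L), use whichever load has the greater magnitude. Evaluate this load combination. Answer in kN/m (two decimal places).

99.56 kN/m

(Lr or L) → L = 34.51 kN/m.
1.2(37.02) + 1.4(24.59) + 0.6(34.51) = 44.42 + 34.43 + 20.71 = 99.56
w_u = 99.56 kN/m.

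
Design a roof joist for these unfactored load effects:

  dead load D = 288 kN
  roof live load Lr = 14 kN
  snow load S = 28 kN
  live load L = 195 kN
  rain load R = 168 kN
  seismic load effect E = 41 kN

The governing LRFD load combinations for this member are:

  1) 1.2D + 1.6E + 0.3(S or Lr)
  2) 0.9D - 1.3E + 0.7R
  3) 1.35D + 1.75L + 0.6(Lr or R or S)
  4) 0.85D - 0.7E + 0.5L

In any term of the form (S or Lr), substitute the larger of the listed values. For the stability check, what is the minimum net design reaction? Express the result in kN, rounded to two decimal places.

313.60 kN

(S or Lr) → S = 28 kN; (Lr or R or S) → R = 168 kN.
1) 1.2(288) + 1.6(41) + 0.3(28) = 345.60 + 65.60 + 8.40 = 419.60
2) 0.9(288) - 1.3(41) + 0.7(168) = 259.20 - 53.30 + 117.60 = 323.50
3) 1.35(288) + 1.75(195) + 0.6(168) = 388.80 + 341.25 + 100.80 = 830.85
4) 0.85(288) - 0.7(41) + 0.5(195) = 244.80 - 28.70 + 97.50 = 313.60
Combination 4 gives the minimum: 313.60 kN.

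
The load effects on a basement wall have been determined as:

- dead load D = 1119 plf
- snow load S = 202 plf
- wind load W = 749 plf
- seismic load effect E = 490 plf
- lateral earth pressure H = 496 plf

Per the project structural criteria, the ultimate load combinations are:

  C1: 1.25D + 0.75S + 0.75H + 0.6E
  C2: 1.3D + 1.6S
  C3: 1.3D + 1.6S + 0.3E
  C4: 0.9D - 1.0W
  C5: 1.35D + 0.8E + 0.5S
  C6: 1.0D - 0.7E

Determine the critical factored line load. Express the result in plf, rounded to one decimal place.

C1: 1.25(1119) + 0.75(202) + 0.75(496) + 0.6(490) = 2216.3
C2: 1.3(1119) + 1.6(202) = 1777.9
C3: 1.3(1119) + 1.6(202) + 0.3(490) = 1924.9
C4: 0.9(1119) - 1.0(749) = 258.1
C5: 1.35(1119) + 0.8(490) + 0.5(202) = 2003.7
C6: 1.0(1119) - 0.7(490) = 776.0
Maximum is from combination 1.

2216.3 plf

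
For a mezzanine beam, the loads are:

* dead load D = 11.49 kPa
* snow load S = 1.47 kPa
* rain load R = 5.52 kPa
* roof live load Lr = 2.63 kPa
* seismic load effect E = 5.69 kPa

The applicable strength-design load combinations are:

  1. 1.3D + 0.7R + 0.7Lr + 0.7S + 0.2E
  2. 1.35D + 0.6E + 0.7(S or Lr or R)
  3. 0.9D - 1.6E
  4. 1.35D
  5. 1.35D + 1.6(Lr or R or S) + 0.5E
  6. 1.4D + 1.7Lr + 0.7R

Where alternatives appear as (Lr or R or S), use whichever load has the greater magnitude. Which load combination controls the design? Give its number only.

Combination 5

(S or Lr or R) → R = 5.52 kPa; (Lr or R or S) → R = 5.52 kPa.
1. 1.3(11.49) + 0.7(5.52) + 0.7(2.63) + 0.7(1.47) + 0.2(5.69) = 14.94 + 3.86 + 1.84 + 1.03 + 1.14 = 22.81
2. 1.35(11.49) + 0.6(5.69) + 0.7(5.52) = 22.79
3. 0.9(11.49) - 1.6(5.69) = 10.34 - 9.10 = 1.24
4. 1.35(11.49) = 15.51
5. 1.35(11.49) + 1.6(5.52) + 0.5(5.69) = 15.51 + 8.83 + 2.85 = 27.19
6. 1.4(11.49) + 1.7(2.63) + 0.7(5.52) = 16.09 + 4.47 + 3.86 = 24.42
The largest value is 27.19 kPa from combination 5.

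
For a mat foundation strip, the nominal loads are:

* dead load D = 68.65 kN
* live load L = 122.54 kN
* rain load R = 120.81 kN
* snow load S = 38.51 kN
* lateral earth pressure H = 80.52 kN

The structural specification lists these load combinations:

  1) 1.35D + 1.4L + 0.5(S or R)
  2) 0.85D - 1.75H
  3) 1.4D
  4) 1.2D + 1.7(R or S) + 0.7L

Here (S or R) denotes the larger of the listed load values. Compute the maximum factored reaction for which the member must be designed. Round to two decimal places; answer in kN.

373.54 kN

(S or R) → R = 120.81 kN; (R or S) → R = 120.81 kN.
1) 1.35(68.65) + 1.4(122.54) + 0.5(120.81) = 324.64
2) 0.85(68.65) - 1.75(80.52) = -82.56
3) 1.4(68.65) = 96.11
4) 1.2(68.65) + 1.7(120.81) + 0.7(122.54) = 373.54
Maximum is from combination 4.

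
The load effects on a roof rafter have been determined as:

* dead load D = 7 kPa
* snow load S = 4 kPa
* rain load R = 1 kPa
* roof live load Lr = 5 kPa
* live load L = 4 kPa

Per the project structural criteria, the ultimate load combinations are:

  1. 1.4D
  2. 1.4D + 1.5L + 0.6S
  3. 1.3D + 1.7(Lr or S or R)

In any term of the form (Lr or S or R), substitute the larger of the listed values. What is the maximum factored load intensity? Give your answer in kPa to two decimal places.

18.20 kPa

(Lr or S or R) → Lr = 5 kPa.
1. 1.4(7) = 9.80
2. 1.4(7) + 1.5(4) + 0.6(4) = 9.80 + 6.00 + 2.40 = 18.20
3. 1.3(7) + 1.7(5) = 9.10 + 8.50 = 17.60
Maximum is from combination 2.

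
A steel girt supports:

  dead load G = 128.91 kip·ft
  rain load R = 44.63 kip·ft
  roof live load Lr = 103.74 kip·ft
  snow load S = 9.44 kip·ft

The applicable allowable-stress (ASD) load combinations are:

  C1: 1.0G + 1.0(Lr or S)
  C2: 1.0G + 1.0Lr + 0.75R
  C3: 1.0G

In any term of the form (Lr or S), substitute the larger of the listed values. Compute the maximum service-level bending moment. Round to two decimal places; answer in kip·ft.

266.12 kip·ft

(Lr or S) → Lr = 103.74 kip·ft.
C1: 1.0(128.91) + 1.0(103.74) = 128.91 + 103.74 = 232.65
C2: 1.0(128.91) + 1.0(103.74) + 0.75(44.63) = 128.91 + 103.74 + 33.47 = 266.12
C3: 1.0(128.91) = 128.91
The controlling combination is 2, giving 266.12 kip·ft.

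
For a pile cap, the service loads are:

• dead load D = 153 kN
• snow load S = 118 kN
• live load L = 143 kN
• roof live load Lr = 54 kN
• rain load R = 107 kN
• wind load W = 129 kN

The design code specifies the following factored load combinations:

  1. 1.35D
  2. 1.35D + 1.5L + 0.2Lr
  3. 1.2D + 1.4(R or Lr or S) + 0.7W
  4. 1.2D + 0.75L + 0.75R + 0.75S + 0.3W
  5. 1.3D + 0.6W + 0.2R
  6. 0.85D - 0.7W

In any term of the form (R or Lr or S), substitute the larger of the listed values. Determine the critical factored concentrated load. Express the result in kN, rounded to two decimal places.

498.30 kN

(R or Lr or S) → S = 118 kN.
1. 1.35(153) = 206.55
2. 1.35(153) + 1.5(143) + 0.2(54) = 431.85
3. 1.2(153) + 1.4(118) + 0.7(129) = 439.10
4. 1.2(153) + 0.75(143) + 0.75(107) + 0.75(118) + 0.3(129) = 498.30
5. 1.3(153) + 0.6(129) + 0.2(107) = 297.70
6. 0.85(153) - 0.7(129) = 39.75
The controlling combination is 4, giving 498.30 kN.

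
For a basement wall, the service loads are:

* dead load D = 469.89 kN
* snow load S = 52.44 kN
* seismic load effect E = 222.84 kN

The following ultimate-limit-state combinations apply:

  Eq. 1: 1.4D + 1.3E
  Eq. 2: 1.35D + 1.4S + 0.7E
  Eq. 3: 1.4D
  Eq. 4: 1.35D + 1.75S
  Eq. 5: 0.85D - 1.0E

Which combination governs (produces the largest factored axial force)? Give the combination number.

Combination 1

Eq. 1: 1.4(469.89) + 1.3(222.84) = 947.54
Eq. 2: 1.35(469.89) + 1.4(52.44) + 0.7(222.84) = 863.76
Eq. 3: 1.4(469.89) = 657.85
Eq. 4: 1.35(469.89) + 1.75(52.44) = 726.12
Eq. 5: 0.85(469.89) - 1.0(222.84) = 176.57
The largest value is 947.54 kN from combination 1.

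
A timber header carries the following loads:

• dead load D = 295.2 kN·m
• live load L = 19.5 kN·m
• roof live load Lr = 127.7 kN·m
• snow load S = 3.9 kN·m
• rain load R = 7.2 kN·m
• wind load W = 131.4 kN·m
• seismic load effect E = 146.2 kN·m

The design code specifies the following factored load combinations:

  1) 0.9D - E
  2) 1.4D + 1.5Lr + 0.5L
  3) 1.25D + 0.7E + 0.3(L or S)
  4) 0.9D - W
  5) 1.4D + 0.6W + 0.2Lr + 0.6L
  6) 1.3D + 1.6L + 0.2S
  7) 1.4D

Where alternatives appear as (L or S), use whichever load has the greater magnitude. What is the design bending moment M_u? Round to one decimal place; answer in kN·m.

(L or S) → L = 19.5 kN·m.
1) 0.9(295.2) - 1.0(146.2) = 119.5
2) 1.4(295.2) + 1.5(127.7) + 0.5(19.5) = 614.6
3) 1.25(295.2) + 0.7(146.2) + 0.3(19.5) = 477.2
4) 0.9(295.2) - 1.0(131.4) = 134.3
5) 1.4(295.2) + 0.6(131.4) + 0.2(127.7) + 0.6(19.5) = 529.4
6) 1.3(295.2) + 1.6(19.5) + 0.2(3.9) = 415.7
7) 1.4(295.2) = 413.3
The controlling combination is 2, giving 614.6 kN·m.

614.6 kN·m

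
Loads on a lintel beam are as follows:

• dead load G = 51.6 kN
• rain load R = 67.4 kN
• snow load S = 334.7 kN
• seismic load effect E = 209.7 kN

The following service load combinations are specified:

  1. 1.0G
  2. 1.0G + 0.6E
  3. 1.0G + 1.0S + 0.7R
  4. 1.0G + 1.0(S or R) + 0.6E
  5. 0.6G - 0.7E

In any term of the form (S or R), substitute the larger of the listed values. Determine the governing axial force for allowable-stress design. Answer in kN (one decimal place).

(S or R) → S = 334.7 kN.
1. 1.0(51.6) = 51.6
2. 1.0(51.6) + 0.6(209.7) = 51.6 + 125.8 = 177.4
3. 1.0(51.6) + 1.0(334.7) + 0.7(67.4) = 51.6 + 334.7 + 47.2 = 433.5
4. 1.0(51.6) + 1.0(334.7) + 0.6(209.7) = 51.6 + 334.7 + 125.8 = 512.1
5. 0.6(51.6) - 0.7(209.7) = 31.0 - 146.8 = -115.8
Combination 4 governs: N = 512.1 kN.

512.1 kN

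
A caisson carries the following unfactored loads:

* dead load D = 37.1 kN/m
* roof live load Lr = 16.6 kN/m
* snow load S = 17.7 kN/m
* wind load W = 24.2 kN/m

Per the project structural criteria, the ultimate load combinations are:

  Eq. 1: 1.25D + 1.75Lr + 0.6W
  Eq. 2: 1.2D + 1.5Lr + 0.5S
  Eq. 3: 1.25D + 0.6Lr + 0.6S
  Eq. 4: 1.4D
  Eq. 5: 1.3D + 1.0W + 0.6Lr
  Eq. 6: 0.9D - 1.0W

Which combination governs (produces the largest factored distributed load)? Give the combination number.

Combination 1

Eq. 1: 1.25(37.1) + 1.75(16.6) + 0.6(24.2) = 89.9
Eq. 2: 1.2(37.1) + 1.5(16.6) + 0.5(17.7) = 44.5 + 24.9 + 8.9 = 78.3
Eq. 3: 1.25(37.1) + 0.6(16.6) + 0.6(17.7) = 46.4 + 10.0 + 10.6 = 67.0
Eq. 4: 1.4(37.1) = 51.9
Eq. 5: 1.3(37.1) + 1.0(24.2) + 0.6(16.6) = 48.2 + 24.2 + 10.0 = 82.4
Eq. 6: 0.9(37.1) - 1.0(24.2) = 33.4 - 24.2 = 9.2
The largest value is 89.9 kN/m from combination 1.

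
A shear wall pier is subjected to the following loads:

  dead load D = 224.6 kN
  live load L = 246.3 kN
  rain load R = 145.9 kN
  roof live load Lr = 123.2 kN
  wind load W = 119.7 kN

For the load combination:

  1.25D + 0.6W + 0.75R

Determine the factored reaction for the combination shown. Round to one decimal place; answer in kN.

1.25(224.6) + 0.6(119.7) + 0.75(145.9) = 280.8 + 71.8 + 109.4 = 462.0
V_u = 462.0 kN.

462.0 kN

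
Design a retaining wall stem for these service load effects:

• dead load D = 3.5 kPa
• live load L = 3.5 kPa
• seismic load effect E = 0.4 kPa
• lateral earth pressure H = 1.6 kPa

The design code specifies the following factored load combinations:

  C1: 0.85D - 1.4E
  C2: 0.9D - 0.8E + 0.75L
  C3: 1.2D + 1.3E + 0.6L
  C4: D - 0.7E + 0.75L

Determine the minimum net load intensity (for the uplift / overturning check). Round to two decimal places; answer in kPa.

C1: 0.85(3.5) - 1.4(0.4) = 2.98 - 0.56 = 2.42
C2: 0.9(3.5) - 0.8(0.4) + 0.75(3.5) = 3.15 - 0.32 + 2.63 = 5.46
C3: 1.2(3.5) + 1.3(0.4) + 0.6(3.5) = 4.20 + 0.52 + 2.10 = 6.82
C4: 1.0(3.5) - 0.7(0.4) + 0.75(3.5) = 3.50 - 0.28 + 2.63 = 5.85
Combination 1 gives the minimum: 2.42 kPa.

2.42 kPa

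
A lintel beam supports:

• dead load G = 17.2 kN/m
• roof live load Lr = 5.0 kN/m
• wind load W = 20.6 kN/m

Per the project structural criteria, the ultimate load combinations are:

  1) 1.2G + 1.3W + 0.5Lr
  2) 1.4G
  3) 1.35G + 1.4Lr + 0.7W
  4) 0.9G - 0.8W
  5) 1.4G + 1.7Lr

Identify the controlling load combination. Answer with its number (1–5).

Combination 1

1) 1.2(17.2) + 1.3(20.6) + 0.5(5.0) = 20.6 + 26.8 + 2.5 = 49.9
2) 1.4(17.2) = 24.1
3) 1.35(17.2) + 1.4(5.0) + 0.7(20.6) = 23.2 + 7.0 + 14.4 = 44.6
4) 0.9(17.2) - 0.8(20.6) = 15.5 - 16.5 = -1.0
5) 1.4(17.2) + 1.7(5.0) = 24.1 + 8.5 = 32.6
The largest value is 49.9 kN/m from combination 1.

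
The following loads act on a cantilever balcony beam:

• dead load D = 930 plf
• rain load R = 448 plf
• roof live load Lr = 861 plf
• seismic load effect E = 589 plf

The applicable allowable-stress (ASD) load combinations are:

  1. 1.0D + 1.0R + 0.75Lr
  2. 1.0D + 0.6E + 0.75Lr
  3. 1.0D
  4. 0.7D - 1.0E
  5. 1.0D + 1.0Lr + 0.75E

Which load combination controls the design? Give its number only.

Combination 5

1. 1.0(930) + 1.0(448) + 0.75(861) = 930.0 + 448.0 + 645.8 = 2023.8
2. 1.0(930) + 0.6(589) + 0.75(861) = 930.0 + 353.4 + 645.8 = 1929.2
3. 1.0(930) = 930.0
4. 0.7(930) - 1.0(589) = 651.0 - 589.0 = 62.0
5. 1.0(930) + 1.0(861) + 0.75(589) = 930.0 + 861.0 + 441.8 = 2232.8
The largest value is 2232.8 plf from combination 5.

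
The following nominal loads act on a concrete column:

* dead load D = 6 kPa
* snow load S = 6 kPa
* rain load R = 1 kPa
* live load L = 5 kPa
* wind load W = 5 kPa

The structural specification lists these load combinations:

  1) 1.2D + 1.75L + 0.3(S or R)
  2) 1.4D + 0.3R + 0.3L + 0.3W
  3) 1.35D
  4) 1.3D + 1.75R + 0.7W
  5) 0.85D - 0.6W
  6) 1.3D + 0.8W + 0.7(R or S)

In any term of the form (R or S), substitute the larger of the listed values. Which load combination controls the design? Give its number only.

Combination 1

(S or R) → S = 6 kPa; (R or S) → S = 6 kPa.
1) 1.2(6) + 1.75(5) + 0.3(6) = 17.8
2) 1.4(6) + 0.3(1) + 0.3(5) + 0.3(5) = 11.7
3) 1.35(6) = 8.1
4) 1.3(6) + 1.75(1) + 0.7(5) = 13.1
5) 0.85(6) - 0.6(5) = 2.1
6) 1.3(6) + 0.8(5) + 0.7(6) = 16.0
The largest value is 17.8 kPa from combination 1.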